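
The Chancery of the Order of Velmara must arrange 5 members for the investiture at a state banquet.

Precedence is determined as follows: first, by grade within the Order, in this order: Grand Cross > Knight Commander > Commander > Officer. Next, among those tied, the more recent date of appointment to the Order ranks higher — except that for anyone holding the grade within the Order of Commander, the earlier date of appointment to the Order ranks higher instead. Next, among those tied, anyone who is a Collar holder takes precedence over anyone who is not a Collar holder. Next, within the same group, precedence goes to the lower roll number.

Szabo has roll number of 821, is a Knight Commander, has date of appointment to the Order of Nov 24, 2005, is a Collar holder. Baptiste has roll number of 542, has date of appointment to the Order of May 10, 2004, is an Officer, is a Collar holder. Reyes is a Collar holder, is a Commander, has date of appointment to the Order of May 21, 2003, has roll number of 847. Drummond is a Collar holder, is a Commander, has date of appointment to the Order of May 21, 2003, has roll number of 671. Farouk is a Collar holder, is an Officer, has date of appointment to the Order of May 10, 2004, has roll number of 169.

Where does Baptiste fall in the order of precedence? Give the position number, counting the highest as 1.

By grade within the Order: Szabo (Knight Commander); then Drummond and Reyes (Commander); then Farouk and Baptiste (Officer).
Drummond and Reyes both have date of appointment to the Order May 21, 2003, so the next rule applies.
Drummond and Reyes are each a Collar holder, so the next rule applies.
Among Drummond and Reyes, by roll number (lower first): Drummond (671) before Reyes (847).
Farouk and Baptiste both have date of appointment to the Order May 10, 2004, so the next rule applies.
Farouk and Baptiste are each a Collar holder, so the next rule applies.
Among Farouk and Baptiste, by roll number (lower first): Farouk (169) before Baptiste (542).
Order: Szabo, Drummond, Reyes, Farouk, Baptiste. So position 5.

5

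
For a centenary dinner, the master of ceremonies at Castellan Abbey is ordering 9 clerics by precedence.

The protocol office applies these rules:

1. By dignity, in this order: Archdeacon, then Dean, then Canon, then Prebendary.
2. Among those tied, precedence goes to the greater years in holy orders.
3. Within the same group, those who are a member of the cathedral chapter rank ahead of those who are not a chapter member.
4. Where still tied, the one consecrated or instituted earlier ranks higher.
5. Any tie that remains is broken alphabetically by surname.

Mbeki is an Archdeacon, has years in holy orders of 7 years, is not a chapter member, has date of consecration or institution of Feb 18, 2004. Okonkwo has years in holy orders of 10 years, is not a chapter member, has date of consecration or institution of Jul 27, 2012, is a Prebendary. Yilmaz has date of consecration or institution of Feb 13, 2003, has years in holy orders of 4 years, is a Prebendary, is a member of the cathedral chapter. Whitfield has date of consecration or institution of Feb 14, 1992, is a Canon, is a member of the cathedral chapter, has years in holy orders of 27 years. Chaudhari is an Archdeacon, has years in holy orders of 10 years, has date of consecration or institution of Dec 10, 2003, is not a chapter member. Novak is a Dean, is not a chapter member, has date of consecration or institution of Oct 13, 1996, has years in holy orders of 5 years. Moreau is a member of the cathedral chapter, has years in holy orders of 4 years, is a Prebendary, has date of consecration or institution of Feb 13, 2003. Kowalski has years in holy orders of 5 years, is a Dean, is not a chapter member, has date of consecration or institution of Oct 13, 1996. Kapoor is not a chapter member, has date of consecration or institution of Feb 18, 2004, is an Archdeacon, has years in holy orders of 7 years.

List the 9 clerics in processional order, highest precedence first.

By dignity: Chaudhari, Kapoor and Mbeki (Archdeacon); then Kowalski and Novak (Dean); then Whitfield (Canon); then Okonkwo, Moreau and Yilmaz (Prebendary).
Among Chaudhari, Kapoor and Mbeki, by years in holy orders (higher first): Chaudhari (10 years) before Kapoor and Mbeki (7 years).
Kapoor and Mbeki are each not a chapter member, so the next rule applies.
Kapoor and Mbeki both have date of consecration or institution Feb 18, 2004, so the next rule applies.
Among Kapoor and Mbeki, alphabetically by surname: Kapoor before Mbeki.
Kowalski and Novak both have years in holy orders 5 years, so the next rule applies.
Kowalski and Novak are each not a chapter member, so the next rule applies.
Kowalski and Novak both have date of consecration or institution Oct 13, 1996, so the next rule applies.
Among Kowalski and Novak, alphabetically by surname: Kowalski before Novak.
Among Okonkwo, Moreau and Yilmaz, by years in holy orders (higher first): Okonkwo (10 years) before Moreau and Yilmaz (4 years).
Moreau and Yilmaz are each a member of the cathedral chapter, so the next rule applies.
Moreau and Yilmaz both have date of consecration or institution Feb 13, 2003, so the next rule applies.
Among Moreau and Yilmaz, alphabetically by surname: Moreau before Yilmaz.
Full order: Chaudhari, Kapoor, Mbeki, Kowalski, Novak, Whitfield, Okonkwo, Moreau, Yilmaz.

Chaudhari, Kapoor, Mbeki, Kowalski, Novak, Whitfield, Okonkwo, Moreau, Yilmaz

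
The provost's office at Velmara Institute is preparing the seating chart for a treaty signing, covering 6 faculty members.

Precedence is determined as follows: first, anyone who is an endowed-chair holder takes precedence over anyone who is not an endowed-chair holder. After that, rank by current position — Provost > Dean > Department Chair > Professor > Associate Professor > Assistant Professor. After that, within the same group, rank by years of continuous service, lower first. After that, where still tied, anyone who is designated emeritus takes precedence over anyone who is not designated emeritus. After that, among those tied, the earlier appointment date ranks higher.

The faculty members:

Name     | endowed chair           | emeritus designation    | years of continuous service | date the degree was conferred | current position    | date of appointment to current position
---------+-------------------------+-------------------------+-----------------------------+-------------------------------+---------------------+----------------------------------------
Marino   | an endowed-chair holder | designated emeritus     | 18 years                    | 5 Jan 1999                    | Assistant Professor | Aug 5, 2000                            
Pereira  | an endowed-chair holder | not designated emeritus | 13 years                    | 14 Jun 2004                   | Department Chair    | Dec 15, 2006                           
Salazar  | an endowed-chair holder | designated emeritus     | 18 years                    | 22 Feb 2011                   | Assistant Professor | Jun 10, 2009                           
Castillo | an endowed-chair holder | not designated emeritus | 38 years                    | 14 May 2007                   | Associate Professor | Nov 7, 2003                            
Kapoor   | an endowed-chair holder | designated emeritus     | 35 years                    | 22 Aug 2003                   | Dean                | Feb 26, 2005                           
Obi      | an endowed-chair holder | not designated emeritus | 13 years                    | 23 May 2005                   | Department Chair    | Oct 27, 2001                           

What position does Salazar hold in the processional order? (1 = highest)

By the first rule: Kapoor, Obi, Pereira, Castillo, Marino and Salazar (each an endowed-chair holder).
Among Kapoor, Obi, Pereira, Castillo, Marino and Salazar, by current position: Kapoor (Dean) before Obi and Pereira (Department Chair) before Castillo (Associate Professor) before Marino and Salazar (Assistant Professor).
Obi and Pereira both have years of continuous service 13 years, so the next rule applies.
Obi and Pereira are each not designated emeritus, so the next rule applies.
Among Obi and Pereira, by date of appointment to current position (earlier first): Obi (Oct 27, 2001) before Pereira (Dec 15, 2006).
Marino and Salazar both have years of continuous service 18 years, so the next rule applies.
Marino and Salazar are each designated emeritus, so the next rule applies.
Among Marino and Salazar, by date of appointment to current position (earlier first): Marino (Aug 5, 2000) before Salazar (Jun 10, 2009).
Order: Kapoor, Obi, Pereira, Castillo, Marino, Salazar. So position 6.

6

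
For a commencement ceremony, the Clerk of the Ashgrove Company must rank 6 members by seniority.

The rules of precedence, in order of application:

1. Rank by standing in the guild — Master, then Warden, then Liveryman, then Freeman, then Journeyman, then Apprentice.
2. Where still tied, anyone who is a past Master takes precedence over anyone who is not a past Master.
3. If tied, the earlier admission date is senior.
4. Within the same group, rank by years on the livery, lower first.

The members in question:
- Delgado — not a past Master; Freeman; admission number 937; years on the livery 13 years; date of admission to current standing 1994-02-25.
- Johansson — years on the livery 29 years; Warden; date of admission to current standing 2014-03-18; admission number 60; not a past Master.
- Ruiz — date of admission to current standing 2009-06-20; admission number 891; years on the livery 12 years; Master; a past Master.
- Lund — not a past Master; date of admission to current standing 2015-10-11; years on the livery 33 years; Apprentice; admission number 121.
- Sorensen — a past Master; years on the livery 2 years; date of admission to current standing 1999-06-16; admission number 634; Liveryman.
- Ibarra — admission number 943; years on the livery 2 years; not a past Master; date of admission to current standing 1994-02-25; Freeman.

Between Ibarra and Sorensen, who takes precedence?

Sorensen

By standing in the guild: Ruiz (Master); then Johansson (Warden); then Sorensen (Liveryman); then Ibarra and Delgado (Freeman); then Lund (Apprentice).
Ibarra and Delgado are each not a past Master, so the next rule applies.
Ibarra and Delgado both have date of admission to current standing 1994-02-25, so the next rule applies.
Among Ibarra and Delgado, by years on the livery (lower first): Ibarra (2 years) before Delgado (13 years).
So Sorensen takes precedence.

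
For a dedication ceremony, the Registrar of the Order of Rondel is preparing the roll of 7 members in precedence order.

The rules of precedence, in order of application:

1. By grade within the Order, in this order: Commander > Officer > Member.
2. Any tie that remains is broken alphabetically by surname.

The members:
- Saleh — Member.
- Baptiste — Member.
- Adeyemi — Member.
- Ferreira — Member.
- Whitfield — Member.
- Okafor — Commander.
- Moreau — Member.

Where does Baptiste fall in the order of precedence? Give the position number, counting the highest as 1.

3

By grade within the Order: Okafor (Commander); then Adeyemi, Baptiste, Ferreira, Moreau, Saleh and Whitfield (Member).
Among Adeyemi, Baptiste, Ferreira, Moreau, Saleh and Whitfield, alphabetically by surname: Adeyemi before Baptiste before Ferreira before Moreau before Saleh before Whitfield.
Order: Okafor, Adeyemi, Baptiste, Ferreira, Moreau, Saleh, Whitfield. So position 3.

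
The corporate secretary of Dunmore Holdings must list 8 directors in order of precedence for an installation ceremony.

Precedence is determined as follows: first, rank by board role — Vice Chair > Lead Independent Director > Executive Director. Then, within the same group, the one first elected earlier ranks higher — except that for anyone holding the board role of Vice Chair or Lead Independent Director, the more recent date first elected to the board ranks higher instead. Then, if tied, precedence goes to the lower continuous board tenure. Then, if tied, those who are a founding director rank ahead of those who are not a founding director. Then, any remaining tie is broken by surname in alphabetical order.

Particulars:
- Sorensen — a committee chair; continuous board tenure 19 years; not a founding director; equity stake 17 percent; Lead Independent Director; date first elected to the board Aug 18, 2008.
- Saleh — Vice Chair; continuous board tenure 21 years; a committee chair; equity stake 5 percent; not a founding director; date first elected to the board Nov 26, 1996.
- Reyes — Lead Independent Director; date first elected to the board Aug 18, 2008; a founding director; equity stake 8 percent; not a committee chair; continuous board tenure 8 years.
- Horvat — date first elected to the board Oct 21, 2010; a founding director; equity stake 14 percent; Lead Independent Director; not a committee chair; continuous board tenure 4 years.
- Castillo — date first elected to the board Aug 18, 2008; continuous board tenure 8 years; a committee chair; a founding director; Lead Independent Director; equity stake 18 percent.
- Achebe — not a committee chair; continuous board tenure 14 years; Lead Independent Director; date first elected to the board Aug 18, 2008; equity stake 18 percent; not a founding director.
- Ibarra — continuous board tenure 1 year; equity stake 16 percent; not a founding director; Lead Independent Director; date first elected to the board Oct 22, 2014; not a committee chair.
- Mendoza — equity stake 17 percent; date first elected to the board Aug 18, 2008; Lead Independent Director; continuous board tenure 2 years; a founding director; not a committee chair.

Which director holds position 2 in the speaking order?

Ibarra

By board role: Saleh (Vice Chair); then Ibarra, Horvat, Mendoza, Castillo, Reyes, Achebe and Sorensen (Lead Independent Director).
Among Ibarra, Horvat, Mendoza, Castillo, Reyes, Achebe and Sorensen, by date first elected to the board (later first) (reversed rule for this group): Ibarra (Oct 22, 2014) before Horvat (Oct 21, 2010) before Mendoza, Castillo, Reyes, Achebe and Sorensen (Aug 18, 2008).
Among Mendoza, Castillo, Reyes, Achebe and Sorensen, by continuous board tenure (lower first): Mendoza (2 years) before Castillo and Reyes (8 years) before Achebe (14 years) before Sorensen (19 years).
Castillo and Reyes are each a founding director, so the next rule applies.
Among Castillo and Reyes, alphabetically by surname: Castillo before Reyes.
Order: Saleh, Ibarra, Horvat, Mendoza, Castillo, Reyes, Achebe, Sorensen.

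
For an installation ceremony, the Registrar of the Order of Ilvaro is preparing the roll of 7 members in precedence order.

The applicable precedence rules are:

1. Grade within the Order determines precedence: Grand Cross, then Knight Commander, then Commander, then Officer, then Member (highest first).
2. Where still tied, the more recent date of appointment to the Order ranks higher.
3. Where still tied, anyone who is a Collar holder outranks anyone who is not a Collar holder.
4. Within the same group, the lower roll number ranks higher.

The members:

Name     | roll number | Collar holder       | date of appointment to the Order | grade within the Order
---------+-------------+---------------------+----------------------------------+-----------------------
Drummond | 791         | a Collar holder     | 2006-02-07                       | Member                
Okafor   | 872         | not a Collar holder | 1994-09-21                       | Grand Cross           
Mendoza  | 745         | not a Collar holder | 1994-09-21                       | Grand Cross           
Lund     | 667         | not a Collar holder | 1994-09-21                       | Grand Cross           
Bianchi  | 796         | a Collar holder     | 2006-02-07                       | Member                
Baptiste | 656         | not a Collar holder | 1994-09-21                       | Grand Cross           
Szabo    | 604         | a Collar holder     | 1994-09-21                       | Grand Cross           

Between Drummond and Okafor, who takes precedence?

Okafor

By grade within the Order: Szabo, Baptiste, Lund, Mendoza and Okafor (Grand Cross); then Drummond and Bianchi (Member).
Szabo, Baptiste, Lund, Mendoza and Okafor all have date of appointment to the Order 1994-09-21, so the next rule applies.
Among Szabo, Baptiste, Lund, Mendoza and Okafor, a Collar holder before not a Collar holder: Szabo (a Collar holder) before Baptiste, Lund, Mendoza and Okafor (not a Collar holder).
Among Baptiste, Lund, Mendoza and Okafor, by roll number (lower first): Baptiste (656) before Lund (667) before Mendoza (745) before Okafor (872).
Drummond and Bianchi both have date of appointment to the Order 2006-02-07, so the next rule applies.
Drummond and Bianchi are each a Collar holder, so the next rule applies.
Among Drummond and Bianchi, by roll number (lower first): Drummond (791) before Bianchi (796).
So Okafor takes precedence.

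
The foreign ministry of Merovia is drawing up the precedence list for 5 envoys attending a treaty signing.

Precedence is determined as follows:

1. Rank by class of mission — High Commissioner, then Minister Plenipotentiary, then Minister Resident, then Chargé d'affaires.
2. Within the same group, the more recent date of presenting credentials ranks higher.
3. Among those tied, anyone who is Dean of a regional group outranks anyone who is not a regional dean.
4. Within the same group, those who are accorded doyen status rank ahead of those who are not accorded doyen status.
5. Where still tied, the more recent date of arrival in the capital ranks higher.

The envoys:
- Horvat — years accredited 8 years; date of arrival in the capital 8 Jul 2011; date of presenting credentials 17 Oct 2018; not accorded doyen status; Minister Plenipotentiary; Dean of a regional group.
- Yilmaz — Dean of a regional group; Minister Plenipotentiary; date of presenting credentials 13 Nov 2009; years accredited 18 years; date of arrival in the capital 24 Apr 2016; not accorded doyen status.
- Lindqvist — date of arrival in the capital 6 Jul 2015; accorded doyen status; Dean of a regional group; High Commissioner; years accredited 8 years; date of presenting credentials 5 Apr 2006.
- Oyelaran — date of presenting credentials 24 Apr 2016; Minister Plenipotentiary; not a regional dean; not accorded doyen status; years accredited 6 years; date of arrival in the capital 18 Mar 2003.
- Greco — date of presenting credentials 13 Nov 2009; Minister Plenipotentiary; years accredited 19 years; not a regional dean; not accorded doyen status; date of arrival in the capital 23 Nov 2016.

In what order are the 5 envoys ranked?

Lindqvist, Horvat, Oyelaran, Yilmaz, Greco

By class of mission: Lindqvist (High Commissioner); then Horvat, Oyelaran, Yilmaz and Greco (Minister Plenipotentiary).
Among Horvat, Oyelaran, Yilmaz and Greco, by date of presenting credentials (later first): Horvat (17 Oct 2018) before Oyelaran (24 Apr 2016) before Yilmaz and Greco (13 Nov 2009).
Among Yilmaz and Greco, Dean of a regional group before not a regional dean: Yilmaz (Dean of a regional group) before Greco (not a regional dean).
Full order: Lindqvist, Horvat, Oyelaran, Yilmaz, Greco.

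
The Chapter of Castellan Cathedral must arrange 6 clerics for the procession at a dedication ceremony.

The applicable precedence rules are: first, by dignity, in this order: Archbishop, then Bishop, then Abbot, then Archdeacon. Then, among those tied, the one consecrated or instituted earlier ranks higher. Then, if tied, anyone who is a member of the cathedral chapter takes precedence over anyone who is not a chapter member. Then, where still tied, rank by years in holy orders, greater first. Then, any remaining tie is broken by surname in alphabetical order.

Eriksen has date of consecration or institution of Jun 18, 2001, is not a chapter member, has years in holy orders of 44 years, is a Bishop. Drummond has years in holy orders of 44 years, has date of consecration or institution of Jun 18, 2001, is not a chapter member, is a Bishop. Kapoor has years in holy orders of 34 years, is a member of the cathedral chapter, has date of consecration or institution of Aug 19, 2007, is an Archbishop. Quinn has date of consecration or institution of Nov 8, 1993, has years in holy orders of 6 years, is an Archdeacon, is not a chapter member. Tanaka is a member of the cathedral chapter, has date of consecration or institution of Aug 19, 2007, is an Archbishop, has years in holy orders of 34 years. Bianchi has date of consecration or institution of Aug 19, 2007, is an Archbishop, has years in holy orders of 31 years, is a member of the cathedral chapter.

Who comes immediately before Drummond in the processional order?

By dignity: Kapoor, Tanaka and Bianchi (Archbishop); then Drummond and Eriksen (Bishop); then Quinn (Archdeacon).
Kapoor, Tanaka and Bianchi all have date of consecration or institution Aug 19, 2007, so the next rule applies.
Kapoor, Tanaka and Bianchi are each a member of the cathedral chapter, so the next rule applies.
Among Kapoor, Tanaka and Bianchi, by years in holy orders (higher first): Kapoor and Tanaka (34 years) before Bianchi (31 years).
Among Kapoor and Tanaka, alphabetically by surname: Kapoor before Tanaka.
Drummond and Eriksen both have date of consecration or institution Jun 18, 2001, so the next rule applies.
Drummond and Eriksen are each not a chapter member, so the next rule applies.
Drummond and Eriksen both have years in holy orders 44 years, so the next rule applies.
Among Drummond and Eriksen, alphabetically by surname: Drummond before Eriksen.
Order: Kapoor, Tanaka, Bianchi, Drummond, Eriksen, Quinn.

Bianchi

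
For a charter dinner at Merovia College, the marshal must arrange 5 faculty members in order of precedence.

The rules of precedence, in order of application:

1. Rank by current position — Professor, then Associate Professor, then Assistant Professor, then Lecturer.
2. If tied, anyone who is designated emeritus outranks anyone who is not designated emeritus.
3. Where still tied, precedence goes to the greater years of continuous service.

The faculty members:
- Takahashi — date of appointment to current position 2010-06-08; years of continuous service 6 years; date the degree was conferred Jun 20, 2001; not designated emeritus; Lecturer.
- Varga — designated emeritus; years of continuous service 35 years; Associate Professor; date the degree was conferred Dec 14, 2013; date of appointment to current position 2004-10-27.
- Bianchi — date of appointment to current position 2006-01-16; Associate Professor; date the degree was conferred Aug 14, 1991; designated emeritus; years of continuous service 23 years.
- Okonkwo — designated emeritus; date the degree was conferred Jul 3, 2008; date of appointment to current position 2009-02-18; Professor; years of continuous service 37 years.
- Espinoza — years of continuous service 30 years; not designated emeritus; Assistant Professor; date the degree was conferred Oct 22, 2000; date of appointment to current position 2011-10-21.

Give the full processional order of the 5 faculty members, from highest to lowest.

Okonkwo, Varga, Bianchi, Espinoza, Takahashi

By current position: Okonkwo (Professor); then Varga and Bianchi (Associate Professor); then Espinoza (Assistant Professor); then Takahashi (Lecturer).
Varga and Bianchi are each designated emeritus, so the next rule applies.
Among Varga and Bianchi, by years of continuous service (higher first): Varga (35 years) before Bianchi (23 years).
Full order: Okonkwo, Varga, Bianchi, Espinoza, Takahashi.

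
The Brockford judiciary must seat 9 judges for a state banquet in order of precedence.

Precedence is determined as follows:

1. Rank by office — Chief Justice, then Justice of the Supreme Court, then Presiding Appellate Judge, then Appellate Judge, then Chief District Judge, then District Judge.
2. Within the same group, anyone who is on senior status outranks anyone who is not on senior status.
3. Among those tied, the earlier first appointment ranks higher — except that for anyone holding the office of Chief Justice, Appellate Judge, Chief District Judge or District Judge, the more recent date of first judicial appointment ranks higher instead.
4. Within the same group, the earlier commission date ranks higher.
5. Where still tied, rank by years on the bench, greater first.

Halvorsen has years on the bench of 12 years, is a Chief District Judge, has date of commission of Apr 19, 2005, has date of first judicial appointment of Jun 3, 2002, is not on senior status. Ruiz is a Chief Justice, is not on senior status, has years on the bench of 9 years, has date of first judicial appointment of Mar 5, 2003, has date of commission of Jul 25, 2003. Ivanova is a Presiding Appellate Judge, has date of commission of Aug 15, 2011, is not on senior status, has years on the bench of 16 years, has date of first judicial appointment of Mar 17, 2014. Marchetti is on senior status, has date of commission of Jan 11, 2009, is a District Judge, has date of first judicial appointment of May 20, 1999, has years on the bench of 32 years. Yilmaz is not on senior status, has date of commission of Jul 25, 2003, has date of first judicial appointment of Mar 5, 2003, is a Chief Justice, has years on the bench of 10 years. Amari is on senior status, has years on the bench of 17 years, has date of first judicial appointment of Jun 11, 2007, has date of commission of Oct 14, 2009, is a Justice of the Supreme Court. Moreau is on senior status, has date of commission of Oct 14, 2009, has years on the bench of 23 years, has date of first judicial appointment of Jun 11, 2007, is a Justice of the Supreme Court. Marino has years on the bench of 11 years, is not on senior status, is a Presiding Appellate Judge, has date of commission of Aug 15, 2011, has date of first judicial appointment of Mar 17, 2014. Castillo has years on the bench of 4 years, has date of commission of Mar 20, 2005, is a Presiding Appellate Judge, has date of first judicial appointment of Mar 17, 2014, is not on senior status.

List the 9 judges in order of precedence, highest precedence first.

Yilmaz, Ruiz, Moreau, Amari, Castillo, Ivanova, Marino, Halvorsen, Marchetti

By office: Yilmaz and Ruiz (Chief Justice); then Moreau and Amari (Justice of the Supreme Court); then Castillo, Ivanova and Marino (Presiding Appellate Judge); then Halvorsen (Chief District Judge); then Marchetti (District Judge).
Yilmaz and Ruiz are each not on senior status, so the next rule applies.
Yilmaz and Ruiz both have date of first judicial appointment Mar 5, 2003, so the next rule applies.
Yilmaz and Ruiz both have date of commission Jul 25, 2003, so the next rule applies.
Among Yilmaz and Ruiz, by years on the bench (higher first): Yilmaz (10 years) before Ruiz (9 years).
Moreau and Amari are each on senior status, so the next rule applies.
Moreau and Amari both have date of first judicial appointment Jun 11, 2007, so the next rule applies.
Moreau and Amari both have date of commission Oct 14, 2009, so the next rule applies.
Among Moreau and Amari, by years on the bench (higher first): Moreau (23 years) before Amari (17 years).
Castillo, Ivanova and Marino are each not on senior status, so the next rule applies.
Castillo, Ivanova and Marino all have date of first judicial appointment Mar 17, 2014, so the next rule applies.
Among Castillo, Ivanova and Marino, by date of commission (earlier first): Castillo (Mar 20, 2005) before Ivanova and Marino (Aug 15, 2011).
Among Ivanova and Marino, by years on the bench (higher first): Ivanova (16 years) before Marino (11 years).
Full order: Yilmaz, Ruiz, Moreau, Amari, Castillo, Ivanova, Marino, Halvorsen, Marchetti.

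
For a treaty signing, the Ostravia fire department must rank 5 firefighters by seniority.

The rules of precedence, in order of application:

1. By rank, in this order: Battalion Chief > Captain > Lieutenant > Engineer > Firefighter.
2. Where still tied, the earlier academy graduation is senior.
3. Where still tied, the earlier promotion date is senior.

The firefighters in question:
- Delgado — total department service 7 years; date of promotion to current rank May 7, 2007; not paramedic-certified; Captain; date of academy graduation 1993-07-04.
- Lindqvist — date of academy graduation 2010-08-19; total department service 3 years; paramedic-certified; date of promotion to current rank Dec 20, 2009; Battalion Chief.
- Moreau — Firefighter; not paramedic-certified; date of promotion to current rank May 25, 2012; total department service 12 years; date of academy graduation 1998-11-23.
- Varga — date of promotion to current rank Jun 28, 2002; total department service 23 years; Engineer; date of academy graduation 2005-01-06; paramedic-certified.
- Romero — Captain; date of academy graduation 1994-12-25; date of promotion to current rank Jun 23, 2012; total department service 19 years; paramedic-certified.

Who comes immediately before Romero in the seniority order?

Delgado

By rank: Lindqvist (Battalion Chief); then Delgado and Romero (Captain); then Varga (Engineer); then Moreau (Firefighter).
Among Delgado and Romero, by date of academy graduation (earlier first): Delgado (1993-07-04) before Romero (1994-12-25).
Order: Lindqvist, Delgado, Romero, Varga, Moreau.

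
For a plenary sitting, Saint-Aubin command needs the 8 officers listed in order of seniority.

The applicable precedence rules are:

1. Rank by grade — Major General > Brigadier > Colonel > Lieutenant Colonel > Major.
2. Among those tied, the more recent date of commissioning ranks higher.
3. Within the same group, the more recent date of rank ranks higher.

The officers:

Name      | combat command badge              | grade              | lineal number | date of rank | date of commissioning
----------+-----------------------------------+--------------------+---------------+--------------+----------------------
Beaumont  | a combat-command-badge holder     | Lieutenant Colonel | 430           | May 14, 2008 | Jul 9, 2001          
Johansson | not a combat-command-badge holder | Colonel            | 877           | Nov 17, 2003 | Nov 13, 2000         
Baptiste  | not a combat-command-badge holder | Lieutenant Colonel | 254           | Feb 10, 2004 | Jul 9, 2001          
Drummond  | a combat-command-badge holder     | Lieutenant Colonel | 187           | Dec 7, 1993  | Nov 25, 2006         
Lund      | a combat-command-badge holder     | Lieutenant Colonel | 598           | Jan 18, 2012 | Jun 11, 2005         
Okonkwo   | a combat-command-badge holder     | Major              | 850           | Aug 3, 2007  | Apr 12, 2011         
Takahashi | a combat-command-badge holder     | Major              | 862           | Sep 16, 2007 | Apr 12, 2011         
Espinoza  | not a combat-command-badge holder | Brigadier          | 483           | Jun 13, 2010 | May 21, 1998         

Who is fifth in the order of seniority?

By grade: Espinoza (Brigadier); then Johansson (Colonel); then Drummond, Lund, Beaumont and Baptiste (Lieutenant Colonel); then Takahashi and Okonkwo (Major).
Among Drummond, Lund, Beaumont and Baptiste, by date of commissioning (later first): Drummond (Nov 25, 2006) before Lund (Jun 11, 2005) before Beaumont and Baptiste (Jul 9, 2001).
Among Beaumont and Baptiste, by date of rank (later first): Beaumont (May 14, 2008) before Baptiste (Feb 10, 2004).
Takahashi and Okonkwo both have date of commissioning Apr 12, 2011, so the next rule applies.
Among Takahashi and Okonkwo, by date of rank (later first): Takahashi (Sep 16, 2007) before Okonkwo (Aug 3, 2007).
Order: Espinoza, Johansson, Drummond, Lund, Beaumont, Baptiste, Takahashi, Okonkwo.

Beaumont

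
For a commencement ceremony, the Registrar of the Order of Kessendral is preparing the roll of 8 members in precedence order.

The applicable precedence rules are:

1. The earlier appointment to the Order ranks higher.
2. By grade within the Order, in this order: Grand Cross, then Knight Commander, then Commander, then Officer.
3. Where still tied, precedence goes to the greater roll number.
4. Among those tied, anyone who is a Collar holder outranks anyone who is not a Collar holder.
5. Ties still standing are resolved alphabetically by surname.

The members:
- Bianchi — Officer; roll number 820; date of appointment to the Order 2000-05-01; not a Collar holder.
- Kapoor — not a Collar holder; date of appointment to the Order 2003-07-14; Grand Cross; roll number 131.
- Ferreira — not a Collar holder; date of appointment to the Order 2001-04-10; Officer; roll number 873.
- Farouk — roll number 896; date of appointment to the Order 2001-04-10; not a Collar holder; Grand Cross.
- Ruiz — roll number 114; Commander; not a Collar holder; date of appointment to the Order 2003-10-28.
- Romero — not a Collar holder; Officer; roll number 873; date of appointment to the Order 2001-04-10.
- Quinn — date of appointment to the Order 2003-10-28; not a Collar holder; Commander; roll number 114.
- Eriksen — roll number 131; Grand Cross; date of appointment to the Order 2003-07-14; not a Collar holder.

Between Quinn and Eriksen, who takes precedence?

By date of appointment to the Order (earlier first): Bianchi (2000-05-01); then Farouk, Ferreira and Romero (each 2001-04-10); then Eriksen and Kapoor (both 2003-07-14); then Quinn and Ruiz (both 2003-10-28).
Among Farouk, Ferreira and Romero, by grade within the Order: Farouk (Grand Cross) before Ferreira and Romero (Officer).
Ferreira and Romero both have roll number 873, so the next rule applies.
Ferreira and Romero are each not a Collar holder, so the next rule applies.
Among Ferreira and Romero, alphabetically by surname: Ferreira before Romero.
Eriksen and Kapoor are each Grand Cross, so the next rule applies.
Eriksen and Kapoor both have roll number 131, so the next rule applies.
Eriksen and Kapoor are each not a Collar holder, so the next rule applies.
Among Eriksen and Kapoor, alphabetically by surname: Eriksen before Kapoor.
Quinn and Ruiz are each Commander, so the next rule applies.
Quinn and Ruiz both have roll number 114, so the next rule applies.
Quinn and Ruiz are each not a Collar holder, so the next rule applies.
Among Quinn and Ruiz, alphabetically by surname: Quinn before Ruiz.
So Eriksen takes precedence.

Eriksen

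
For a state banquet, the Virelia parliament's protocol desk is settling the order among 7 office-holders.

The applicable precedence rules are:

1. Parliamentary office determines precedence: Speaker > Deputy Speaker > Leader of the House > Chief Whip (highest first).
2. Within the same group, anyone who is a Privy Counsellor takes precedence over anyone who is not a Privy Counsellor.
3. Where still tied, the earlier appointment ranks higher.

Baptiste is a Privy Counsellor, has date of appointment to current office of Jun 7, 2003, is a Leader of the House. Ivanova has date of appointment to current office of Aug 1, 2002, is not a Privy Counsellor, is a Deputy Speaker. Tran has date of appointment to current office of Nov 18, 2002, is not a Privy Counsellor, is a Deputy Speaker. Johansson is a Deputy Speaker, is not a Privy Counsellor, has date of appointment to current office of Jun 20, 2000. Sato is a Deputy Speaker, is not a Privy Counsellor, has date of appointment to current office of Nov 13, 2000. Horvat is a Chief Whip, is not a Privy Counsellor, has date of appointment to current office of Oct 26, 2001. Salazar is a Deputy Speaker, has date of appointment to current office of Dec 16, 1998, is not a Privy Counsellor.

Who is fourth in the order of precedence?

Ivanova

By parliamentary office: Salazar, Johansson, Sato, Ivanova and Tran (Deputy Speaker); then Baptiste (Leader of the House); then Horvat (Chief Whip).
Salazar, Johansson, Sato, Ivanova and Tran are each not a Privy Counsellor, so the next rule applies.
Among Salazar, Johansson, Sato, Ivanova and Tran, by date of appointment to current office (earlier first): Salazar (Dec 16, 1998) before Johansson (Jun 20, 2000) before Sato (Nov 13, 2000) before Ivanova (Aug 1, 2002) before Tran (Nov 18, 2002).
Order: Salazar, Johansson, Sato, Ivanova, Tran, Baptiste, Horvat.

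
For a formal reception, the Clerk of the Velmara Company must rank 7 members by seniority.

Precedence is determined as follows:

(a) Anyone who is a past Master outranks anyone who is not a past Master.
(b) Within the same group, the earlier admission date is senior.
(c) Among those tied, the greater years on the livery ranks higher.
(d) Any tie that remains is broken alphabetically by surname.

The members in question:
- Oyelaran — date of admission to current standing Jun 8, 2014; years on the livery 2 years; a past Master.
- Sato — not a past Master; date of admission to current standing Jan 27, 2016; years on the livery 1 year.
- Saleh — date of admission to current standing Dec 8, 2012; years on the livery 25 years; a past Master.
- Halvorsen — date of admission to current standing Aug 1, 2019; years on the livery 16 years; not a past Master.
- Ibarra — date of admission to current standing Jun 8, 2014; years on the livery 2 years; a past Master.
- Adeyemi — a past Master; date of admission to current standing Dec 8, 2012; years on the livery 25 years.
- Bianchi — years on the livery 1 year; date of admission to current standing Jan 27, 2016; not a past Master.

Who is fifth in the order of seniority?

By the first rule: Adeyemi, Saleh, Ibarra and Oyelaran (each a past Master); then Bianchi, Sato and Halvorsen (each not a past Master).
Among Adeyemi, Saleh, Ibarra and Oyelaran, by date of admission to current standing (earlier first): Adeyemi and Saleh (Dec 8, 2012) before Ibarra and Oyelaran (Jun 8, 2014).
Adeyemi and Saleh both have years on the livery 25 years, so the next rule applies.
Among Adeyemi and Saleh, alphabetically by surname: Adeyemi before Saleh.
Ibarra and Oyelaran both have years on the livery 2 years, so the next rule applies.
Among Ibarra and Oyelaran, alphabetically by surname: Ibarra before Oyelaran.
Among Bianchi, Sato and Halvorsen, by date of admission to current standing (earlier first): Bianchi and Sato (Jan 27, 2016) before Halvorsen (Aug 1, 2019).
Bianchi and Sato both have years on the livery 1 year, so the next rule applies.
Among Bianchi and Sato, alphabetically by surname: Bianchi before Sato.
Order: Adeyemi, Saleh, Ibarra, Oyelaran, Bianchi, Sato, Halvorsen.

Bianchi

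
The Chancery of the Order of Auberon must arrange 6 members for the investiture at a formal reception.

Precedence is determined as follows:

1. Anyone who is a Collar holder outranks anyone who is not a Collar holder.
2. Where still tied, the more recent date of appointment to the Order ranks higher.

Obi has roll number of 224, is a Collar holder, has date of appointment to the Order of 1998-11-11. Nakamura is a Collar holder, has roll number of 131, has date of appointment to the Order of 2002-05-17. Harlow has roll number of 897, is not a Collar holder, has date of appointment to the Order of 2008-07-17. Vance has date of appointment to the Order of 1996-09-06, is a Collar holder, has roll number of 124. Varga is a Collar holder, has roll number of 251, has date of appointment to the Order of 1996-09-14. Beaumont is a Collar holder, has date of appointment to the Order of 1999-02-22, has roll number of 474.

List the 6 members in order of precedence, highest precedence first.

Nakamura, Beaumont, Obi, Varga, Vance, Harlow

By the first rule: Nakamura, Beaumont, Obi, Varga and Vance (each a Collar holder); then Harlow (not a Collar holder).
Among Nakamura, Beaumont, Obi, Varga and Vance, by date of appointment to the Order (later first): Nakamura (2002-05-17) before Beaumont (1999-02-22) before Obi (1998-11-11) before Varga (1996-09-14) before Vance (1996-09-06).
Full order: Nakamura, Beaumont, Obi, Varga, Vance, Harlow.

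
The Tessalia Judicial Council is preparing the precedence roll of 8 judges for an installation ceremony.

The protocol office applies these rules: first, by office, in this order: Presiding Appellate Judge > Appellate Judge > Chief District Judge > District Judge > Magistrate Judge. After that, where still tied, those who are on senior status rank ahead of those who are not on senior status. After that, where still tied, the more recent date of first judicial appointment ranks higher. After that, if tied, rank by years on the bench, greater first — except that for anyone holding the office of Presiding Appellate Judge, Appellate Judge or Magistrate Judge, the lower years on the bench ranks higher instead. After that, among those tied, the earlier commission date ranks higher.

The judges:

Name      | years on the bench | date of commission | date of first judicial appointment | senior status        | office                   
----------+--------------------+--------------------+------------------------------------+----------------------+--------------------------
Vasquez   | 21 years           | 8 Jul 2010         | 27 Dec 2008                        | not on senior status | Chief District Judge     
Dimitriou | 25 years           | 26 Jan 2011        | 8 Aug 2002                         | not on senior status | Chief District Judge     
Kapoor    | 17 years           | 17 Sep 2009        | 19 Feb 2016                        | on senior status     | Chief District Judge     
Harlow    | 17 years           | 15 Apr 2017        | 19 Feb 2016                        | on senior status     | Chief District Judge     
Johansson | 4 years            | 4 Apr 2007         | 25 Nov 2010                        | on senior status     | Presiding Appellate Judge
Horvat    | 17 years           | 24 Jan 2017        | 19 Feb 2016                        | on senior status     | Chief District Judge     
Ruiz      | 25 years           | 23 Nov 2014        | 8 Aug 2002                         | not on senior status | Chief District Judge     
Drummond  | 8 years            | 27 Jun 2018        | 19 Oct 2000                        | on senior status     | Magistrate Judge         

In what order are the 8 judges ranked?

By office: Johansson (Presiding Appellate Judge); then Kapoor, Horvat, Harlow, Vasquez, Dimitriou and Ruiz (Chief District Judge); then Drummond (Magistrate Judge).
Among Kapoor, Horvat, Harlow, Vasquez, Dimitriou and Ruiz, on senior status before not on senior status: Kapoor, Horvat and Harlow (on senior status) before Vasquez, Dimitriou and Ruiz (not on senior status).
Kapoor, Horvat and Harlow all have date of first judicial appointment 19 Feb 2016, so the next rule applies.
Kapoor, Horvat and Harlow all have years on the bench 17 years, so the next rule applies.
Among Kapoor, Horvat and Harlow, by date of commission (earlier first): Kapoor (17 Sep 2009) before Horvat (24 Jan 2017) before Harlow (15 Apr 2017).
Among Vasquez, Dimitriou and Ruiz, by date of first judicial appointment (later first): Vasquez (27 Dec 2008) before Dimitriou and Ruiz (8 Aug 2002).
Dimitriou and Ruiz both have years on the bench 25 years, so the next rule applies.
Among Dimitriou and Ruiz, by date of commission (earlier first): Dimitriou (26 Jan 2011) before Ruiz (23 Nov 2014).
Full order: Johansson, Kapoor, Horvat, Harlow, Vasquez, Dimitriou, Ruiz, Drummond.

Johansson, Kapoor, Horvat, Harlow, Vasquez, Dimitriou, Ruiz, Drummond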